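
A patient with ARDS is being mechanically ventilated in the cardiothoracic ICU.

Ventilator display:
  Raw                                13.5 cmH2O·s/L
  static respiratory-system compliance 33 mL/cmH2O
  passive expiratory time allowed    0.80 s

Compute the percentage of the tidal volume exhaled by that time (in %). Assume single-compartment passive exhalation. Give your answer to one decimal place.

83.4

τ = R × C = 13.5 × 33 mL/cmH2O = 13.5 × 0.033 L/cmH2O = 0.4455 s.
Passive exhalation: V(t)/V₀ = e^(−t/τ) = e^(−0.80/0.4455) = 0.166.
Fraction exhaled = 1 − 0.166 = 0.834 → 83.4%.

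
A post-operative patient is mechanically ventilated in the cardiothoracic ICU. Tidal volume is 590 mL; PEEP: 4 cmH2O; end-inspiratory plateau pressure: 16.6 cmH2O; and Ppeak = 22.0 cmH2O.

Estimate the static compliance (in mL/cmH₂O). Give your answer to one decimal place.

46.8

Cstat = Vt / (Pplat − PEEP) = 590 / (16.6 − 4) = 590 / 12.6 = 46.825 mL/cmH2O.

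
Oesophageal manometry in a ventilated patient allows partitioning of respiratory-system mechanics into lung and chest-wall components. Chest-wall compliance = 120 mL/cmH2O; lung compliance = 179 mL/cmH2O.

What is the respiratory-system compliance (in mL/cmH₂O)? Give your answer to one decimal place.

Lung and chest wall are elastances in series: 1/Crs = 1/CL + 1/Ccw.
1/Crs = 1/179 + 1/120 = 0.01392.
Crs = 71.839 mL/cmH2O.

71.8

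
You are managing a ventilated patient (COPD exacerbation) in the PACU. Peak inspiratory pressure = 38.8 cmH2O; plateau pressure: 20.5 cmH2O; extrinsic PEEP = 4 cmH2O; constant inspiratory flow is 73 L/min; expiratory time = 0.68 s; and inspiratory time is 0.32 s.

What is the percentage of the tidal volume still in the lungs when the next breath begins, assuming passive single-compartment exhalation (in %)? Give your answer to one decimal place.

14.7

Flow: 73 L/min ÷ 60 = 1.2167 L/s.
Vt = flow × Ti = 1.2167 L/s × 0.32 s × 1000 mL/L = 389.34 mL.
R = (PIP − Pplat)/V̇ = (38.8 − 20.5) / 1.2167 = 18.3/1.2167 = 15.041 cmH2O·s/L.
C = Vt/(Pplat − PEEP) = 389.34 / (20.5 − 4) = 389.34/16.5 = 23.596 mL/cmH2O.
τ = R × C = 15.041 × 0.0236 L/cmH2O = 0.355 s.
Fraction remaining at end-expiration = e^(−Te/τ) = e^(−0.68/0.355) = 0.1473 → 14.73%.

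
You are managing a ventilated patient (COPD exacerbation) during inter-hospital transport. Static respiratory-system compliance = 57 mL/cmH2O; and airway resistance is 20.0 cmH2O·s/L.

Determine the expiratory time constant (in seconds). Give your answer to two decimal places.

τ = R × C = 20.0 × 57 mL/cmH2O = 20.0 × 0.057 L/cmH2O = 1.14 s.

1.14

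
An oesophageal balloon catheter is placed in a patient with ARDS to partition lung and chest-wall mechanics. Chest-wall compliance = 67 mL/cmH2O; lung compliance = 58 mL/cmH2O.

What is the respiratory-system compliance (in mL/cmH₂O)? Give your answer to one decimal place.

31.1

Lung and chest wall are elastances in series: 1/Crs = 1/CL + 1/Ccw.
1/Crs = 1/58 + 1/67 = 0.03217.
Crs = 31.085 mL/cmH2O.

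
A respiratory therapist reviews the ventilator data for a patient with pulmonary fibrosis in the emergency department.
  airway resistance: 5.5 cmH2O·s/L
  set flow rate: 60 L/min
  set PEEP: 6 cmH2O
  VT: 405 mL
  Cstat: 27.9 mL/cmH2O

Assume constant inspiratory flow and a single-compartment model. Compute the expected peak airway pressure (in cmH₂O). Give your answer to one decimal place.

Flow: 60 L/min ÷ 60 = 1 L/s.
Equation of motion (constant flow): PIP = Vt/C + R·V̇ + PEEP.
PIP = 405/27.9 + 5.5×1 + 6 = 14.516 + 5.5 + 6 = 26.016 cmH2O.

26.0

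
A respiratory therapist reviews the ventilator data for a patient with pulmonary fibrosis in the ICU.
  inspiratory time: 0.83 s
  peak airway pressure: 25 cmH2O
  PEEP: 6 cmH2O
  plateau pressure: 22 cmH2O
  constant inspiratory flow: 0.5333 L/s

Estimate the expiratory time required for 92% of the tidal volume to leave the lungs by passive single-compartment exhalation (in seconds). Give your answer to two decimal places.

Vt = flow × Ti = 0.5333 L/s × 0.83 s × 1000 mL/L = 442.64 mL.
R = (PIP − Pplat)/V̇ = (25 − 22) / 0.5333 = 3.0/0.5333 = 5.625 cmH2O·s/L.
C = Vt/(Pplat − PEEP) = 442.64 / (22 − 6) = 442.64/16.0 = 27.665 mL/cmH2O.
τ = R × C = 5.625 × 0.02767 L/cmH2O = 0.1556 s.
t = −τ·ln(1 − 0.92) = −0.1556·ln(0.08) = 0.393 s.

0.39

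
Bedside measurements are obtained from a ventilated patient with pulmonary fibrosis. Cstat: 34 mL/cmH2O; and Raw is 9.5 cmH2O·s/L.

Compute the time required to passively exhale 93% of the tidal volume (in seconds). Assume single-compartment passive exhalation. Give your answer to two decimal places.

τ = R × C = 9.5 × 34 mL/cmH2O = 9.5 × 0.034 L/cmH2O = 0.323 s.
Exhaled fraction f = 1 − e^(−t/τ) → t = −τ·ln(1 − f) = −0.323·ln(0.07) = 0.8589 s.

0.86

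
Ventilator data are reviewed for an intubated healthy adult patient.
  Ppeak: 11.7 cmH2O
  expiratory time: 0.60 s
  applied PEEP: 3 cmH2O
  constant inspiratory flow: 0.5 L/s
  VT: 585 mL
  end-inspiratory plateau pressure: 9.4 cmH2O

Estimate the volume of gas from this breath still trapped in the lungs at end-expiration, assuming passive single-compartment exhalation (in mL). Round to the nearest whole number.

R = (PIP − Pplat)/V̇ = (11.7 − 9.4) / 0.5 = 2.3/0.5 = 4.6 cmH2O·s/L.
C = Vt/(Pplat − PEEP) = 585.0 / (9.4 − 3) = 585.0/6.4 = 91.406 mL/cmH2O.
τ = R × C = 4.6 × 0.09141 L/cmH2O = 0.4205 s.
Fraction remaining = e^(−Te/τ) = e^(−0.60/0.4205) = 0.2401.
Trapped volume = 585.0 × 0.2401 = 140.46 mL.

140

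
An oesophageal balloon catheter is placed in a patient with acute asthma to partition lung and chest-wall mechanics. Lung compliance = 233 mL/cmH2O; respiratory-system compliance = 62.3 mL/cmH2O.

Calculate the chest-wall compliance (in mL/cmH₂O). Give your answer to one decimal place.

85.0

1/Ccw = 1/Crs − 1/CL.
1/Ccw = 1/62.3 − 1/233 = 0.01176.
Ccw = 85.034 mL/cmH2O.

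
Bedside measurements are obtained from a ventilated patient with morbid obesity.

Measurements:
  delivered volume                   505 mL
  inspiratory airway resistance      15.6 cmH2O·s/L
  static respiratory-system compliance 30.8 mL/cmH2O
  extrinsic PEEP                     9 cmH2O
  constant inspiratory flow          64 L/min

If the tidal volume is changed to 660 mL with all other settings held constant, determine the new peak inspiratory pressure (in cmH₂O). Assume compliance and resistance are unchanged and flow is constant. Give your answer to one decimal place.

Flow: 64 L/min ÷ 60 = 1.0667 L/s.
PIP = Vt/C + R·V̇ + PEEP (constant-flow equation of motion).
Only the elastic term changes: ΔPIP = ΔVt / C = (660 − 505) / 30.8 = 5.032 cmH2O.
Original PIP = 505/30.8 + 15.6×1.0667 + 9 = 42.037 cmH2O; new PIP = 42.037 + (5.032) = 47.069 cmH2O.

47.1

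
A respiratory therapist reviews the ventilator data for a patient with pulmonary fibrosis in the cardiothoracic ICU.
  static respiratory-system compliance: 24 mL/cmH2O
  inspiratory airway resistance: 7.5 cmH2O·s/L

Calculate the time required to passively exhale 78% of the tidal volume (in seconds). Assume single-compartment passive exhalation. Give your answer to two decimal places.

0.27

τ = R × C = 7.5 × 24 mL/cmH2O = 7.5 × 0.024 L/cmH2O = 0.18 s.
Exhaled fraction f = 1 − e^(−t/τ) → t = −τ·ln(1 − f) = −0.18·ln(0.22) = 0.2725 s.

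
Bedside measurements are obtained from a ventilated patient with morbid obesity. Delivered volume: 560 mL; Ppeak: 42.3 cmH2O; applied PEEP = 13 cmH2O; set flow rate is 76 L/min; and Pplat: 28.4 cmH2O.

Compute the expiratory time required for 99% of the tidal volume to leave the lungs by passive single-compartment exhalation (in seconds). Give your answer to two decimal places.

Flow: 76 L/min ÷ 60 = 1.2667 L/s.
R = (PIP − Pplat)/V̇ = (42.3 − 28.4) / 1.2667 = 13.9/1.2667 = 10.973 cmH2O·s/L.
C = Vt/(Pplat − PEEP) = 560.0 / (28.4 − 13) = 560.0/15.4 = 36.364 mL/cmH2O.
τ = R × C = 10.973 × 0.03636 L/cmH2O = 0.399 s.
t = −τ·ln(1 − 0.99) = −0.399·ln(0.01) = 1.837 s.

1.84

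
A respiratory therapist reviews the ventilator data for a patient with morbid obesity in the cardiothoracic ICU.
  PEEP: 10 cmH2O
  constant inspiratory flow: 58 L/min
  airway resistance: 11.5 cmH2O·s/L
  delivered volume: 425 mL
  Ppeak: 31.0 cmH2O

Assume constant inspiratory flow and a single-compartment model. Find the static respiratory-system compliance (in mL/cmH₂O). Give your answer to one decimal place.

43.0

Flow: 58 L/min ÷ 60 = 0.9667 L/s.
Equation of motion (constant flow): PIP = Vt/C + R·V̇ + PEEP.
Vt/C = PIP − R·V̇ − PEEP = 31.0 − 11.5×0.9667 − 10 = 31.0 − 11.117 − 10 = 9.883 cmH2O.
C = Vt / 9.883 = 425 / 9.883 = 43.003 mL/cmH2O.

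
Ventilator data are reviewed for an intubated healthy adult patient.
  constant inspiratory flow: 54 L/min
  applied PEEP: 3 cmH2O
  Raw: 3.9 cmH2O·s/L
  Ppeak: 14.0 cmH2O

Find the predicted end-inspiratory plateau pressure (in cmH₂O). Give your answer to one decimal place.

10.5

Flow: 54 L/min ÷ 60 = 0.9 L/s.
Pplat = PIP − Raw × flow = 14.0 − 3.9 × 0.9 = 14.0 − 3.51 = 10.49 cmH2O.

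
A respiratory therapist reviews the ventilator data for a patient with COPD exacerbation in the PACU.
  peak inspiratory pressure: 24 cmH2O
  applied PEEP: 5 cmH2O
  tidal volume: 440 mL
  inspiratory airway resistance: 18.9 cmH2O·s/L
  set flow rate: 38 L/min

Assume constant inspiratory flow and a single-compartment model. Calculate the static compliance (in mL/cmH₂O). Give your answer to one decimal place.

Flow: 38 L/min ÷ 60 = 0.6333 L/s.
Equation of motion (constant flow): PIP = Vt/C + R·V̇ + PEEP.
Vt/C = PIP − R·V̇ − PEEP = 24 − 18.9×0.6333 − 5 = 24 − 11.969 − 5 = 7.031 cmH2O.
C = Vt / 7.031 = 440 / 7.031 = 62.58 mL/cmH2O.

62.6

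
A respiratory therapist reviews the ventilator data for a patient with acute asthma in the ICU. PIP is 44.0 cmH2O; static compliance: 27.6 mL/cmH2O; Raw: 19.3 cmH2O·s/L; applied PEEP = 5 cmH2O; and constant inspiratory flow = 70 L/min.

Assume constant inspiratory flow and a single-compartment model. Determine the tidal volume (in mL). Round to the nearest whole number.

455

Flow: 70 L/min ÷ 60 = 1.1667 L/s.
Equation of motion (constant flow): PIP = Vt/C + R·V̇ + PEEP.
Vt/C = PIP − R·V̇ − PEEP = 44.0 − 22.517 − 5 = 16.483 cmH2O.
Vt = C × 16.483 = 27.6 × 16.483 = 454.93 mL.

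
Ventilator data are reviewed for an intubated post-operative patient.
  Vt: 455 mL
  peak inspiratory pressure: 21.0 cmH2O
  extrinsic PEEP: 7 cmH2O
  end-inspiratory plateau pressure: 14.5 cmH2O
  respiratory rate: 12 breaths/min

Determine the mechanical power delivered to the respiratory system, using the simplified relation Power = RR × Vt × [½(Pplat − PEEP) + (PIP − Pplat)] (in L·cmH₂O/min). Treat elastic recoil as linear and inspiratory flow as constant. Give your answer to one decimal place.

56.0

Per-breath work = Vt × [½(Pplat−PEEP) + (PIP−Pplat)] = 0.455 × [0.5×7.5 + 6.5] = 0.455 × 10.25 = 4.664 L·cmH2O.
Power = 12 × 4.664 = 55.968 L·cmH2O/min.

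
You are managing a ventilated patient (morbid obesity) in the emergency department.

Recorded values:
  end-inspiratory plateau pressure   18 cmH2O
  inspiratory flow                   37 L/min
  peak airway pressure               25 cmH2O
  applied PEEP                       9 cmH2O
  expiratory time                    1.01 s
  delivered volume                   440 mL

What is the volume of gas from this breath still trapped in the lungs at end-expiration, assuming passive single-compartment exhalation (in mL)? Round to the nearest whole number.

71

Flow: 37 L/min ÷ 60 = 0.6167 L/s.
R = (PIP − Pplat)/V̇ = (25 − 18) / 0.6167 = 7.0/0.6167 = 11.351 cmH2O·s/L.
C = Vt/(Pplat − PEEP) = 440.0 / (18 − 9) = 440.0/9.0 = 48.889 mL/cmH2O.
τ = R × C = 11.351 × 0.04889 L/cmH2O = 0.555 s.
Fraction remaining = e^(−Te/τ) = e^(−1.01/0.555) = 0.1621.
Trapped volume = 440.0 × 0.1621 = 71.324 mL.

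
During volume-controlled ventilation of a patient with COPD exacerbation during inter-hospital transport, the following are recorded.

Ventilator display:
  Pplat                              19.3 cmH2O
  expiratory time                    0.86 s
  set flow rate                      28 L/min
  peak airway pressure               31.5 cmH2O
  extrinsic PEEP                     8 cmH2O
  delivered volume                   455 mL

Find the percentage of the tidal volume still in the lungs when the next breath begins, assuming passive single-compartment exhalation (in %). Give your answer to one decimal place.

Flow: 28 L/min ÷ 60 = 0.4667 L/s.
R = (PIP − Pplat)/V̇ = (31.5 − 19.3) / 0.4667 = 12.2/0.4667 = 26.141 cmH2O·s/L.
C = Vt/(Pplat − PEEP) = 455.0 / (19.3 − 8) = 455.0/11.3 = 40.265 mL/cmH2O.
τ = R × C = 26.141 × 0.04027 L/cmH2O = 1.053 s.
Fraction remaining at end-expiration = e^(−Te/τ) = e^(−0.86/1.053) = 0.4419 → 44.19%.

44.2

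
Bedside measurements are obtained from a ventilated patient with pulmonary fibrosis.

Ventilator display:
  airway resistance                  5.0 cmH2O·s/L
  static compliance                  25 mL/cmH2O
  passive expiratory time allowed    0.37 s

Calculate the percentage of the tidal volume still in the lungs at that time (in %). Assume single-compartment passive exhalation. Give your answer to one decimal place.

τ = R × C = 5.0 × 25 mL/cmH2O = 5.0 × 0.025 L/cmH2O = 0.125 s.
Passive exhalation: V(t)/V₀ = e^(−t/τ) = e^(−0.37/0.125) = 0.05182.
Fraction remaining = 0.05182 → 5.182%.

5.2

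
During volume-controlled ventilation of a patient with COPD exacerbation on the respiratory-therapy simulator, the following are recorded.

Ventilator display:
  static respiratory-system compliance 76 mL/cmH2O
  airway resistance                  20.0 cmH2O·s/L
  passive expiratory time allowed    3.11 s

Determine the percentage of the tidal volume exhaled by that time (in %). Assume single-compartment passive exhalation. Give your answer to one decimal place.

87.1

τ = R × C = 20.0 × 76 mL/cmH2O = 20.0 × 0.076 L/cmH2O = 1.52 s.
Passive exhalation: V(t)/V₀ = e^(−t/τ) = e^(−3.11/1.52) = 0.1292.
Fraction exhaled = 1 − 0.1292 = 0.8708 → 87.08%.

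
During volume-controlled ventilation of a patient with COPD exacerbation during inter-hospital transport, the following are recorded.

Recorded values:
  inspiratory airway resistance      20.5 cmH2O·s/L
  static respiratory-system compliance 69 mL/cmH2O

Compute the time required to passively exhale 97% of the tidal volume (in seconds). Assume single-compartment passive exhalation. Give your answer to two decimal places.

τ = R × C = 20.5 × 69 mL/cmH2O = 20.5 × 0.069 L/cmH2O = 1.415 s.
Exhaled fraction f = 1 − e^(−t/τ) → t = −τ·ln(1 − f) = −1.415·ln(0.03) = 4.962 s.

4.96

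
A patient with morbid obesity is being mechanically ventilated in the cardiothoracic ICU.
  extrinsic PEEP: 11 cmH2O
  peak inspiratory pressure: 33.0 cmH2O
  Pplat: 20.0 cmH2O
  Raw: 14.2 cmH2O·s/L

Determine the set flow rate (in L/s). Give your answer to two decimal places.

flow = (PIP − Pplat) / Raw = 13.0 / 14.2 = 0.9155 L/s.

0.92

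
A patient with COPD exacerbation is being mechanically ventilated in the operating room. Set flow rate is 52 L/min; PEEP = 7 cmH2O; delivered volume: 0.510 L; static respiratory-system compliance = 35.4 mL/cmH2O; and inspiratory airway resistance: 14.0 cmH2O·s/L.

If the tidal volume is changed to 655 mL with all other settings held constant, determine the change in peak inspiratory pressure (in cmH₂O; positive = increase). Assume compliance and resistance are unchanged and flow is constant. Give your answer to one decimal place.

4.1

PIP = Vt/C + R·V̇ + PEEP (constant-flow equation of motion).
Only the elastic term changes: ΔPIP = ΔVt / C = (655 − 510) / 35.4 = 4.096 cmH2O.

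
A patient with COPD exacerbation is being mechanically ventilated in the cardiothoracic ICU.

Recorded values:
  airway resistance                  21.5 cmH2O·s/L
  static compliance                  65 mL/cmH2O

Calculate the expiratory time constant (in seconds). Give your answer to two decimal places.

τ = R × C = 21.5 × 65 mL/cmH2O = 21.5 × 0.065 L/cmH2O = 1.398 s.

1.40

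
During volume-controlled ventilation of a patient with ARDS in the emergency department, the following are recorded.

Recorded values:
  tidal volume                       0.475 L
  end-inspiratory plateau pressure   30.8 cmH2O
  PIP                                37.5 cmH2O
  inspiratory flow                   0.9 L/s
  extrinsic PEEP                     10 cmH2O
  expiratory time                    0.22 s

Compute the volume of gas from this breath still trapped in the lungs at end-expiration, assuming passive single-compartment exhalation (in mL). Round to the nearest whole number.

130

R = (PIP − Pplat)/V̇ = (37.5 − 30.8) / 0.9 = 6.7/0.9 = 7.444 cmH2O·s/L.
C = Vt/(Pplat − PEEP) = 475.0 / (30.8 − 10) = 475.0/20.8 = 22.837 mL/cmH2O.
τ = R × C = 7.444 × 0.02284 L/cmH2O = 0.17 s.
Fraction remaining = e^(−Te/τ) = e^(−0.22/0.17) = 0.2741.
Trapped volume = 475.0 × 0.2741 = 130.2 mL.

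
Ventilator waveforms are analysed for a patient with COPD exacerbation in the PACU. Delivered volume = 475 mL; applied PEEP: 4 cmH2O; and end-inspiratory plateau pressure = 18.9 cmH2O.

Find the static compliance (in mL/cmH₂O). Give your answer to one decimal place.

31.9

Cstat = Vt / (Pplat − PEEP) = 475 / (18.9 − 4) = 475 / 14.9 = 31.879 mL/cmH2O.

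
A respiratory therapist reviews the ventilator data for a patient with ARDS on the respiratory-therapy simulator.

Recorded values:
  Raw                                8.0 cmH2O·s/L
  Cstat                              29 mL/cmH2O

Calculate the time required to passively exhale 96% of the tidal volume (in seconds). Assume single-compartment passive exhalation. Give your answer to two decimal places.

τ = R × C = 8.0 × 29 mL/cmH2O = 8.0 × 0.029 L/cmH2O = 0.232 s.
Exhaled fraction f = 1 − e^(−t/τ) → t = −τ·ln(1 − f) = −0.232·ln(0.04) = 0.7468 s.

0.75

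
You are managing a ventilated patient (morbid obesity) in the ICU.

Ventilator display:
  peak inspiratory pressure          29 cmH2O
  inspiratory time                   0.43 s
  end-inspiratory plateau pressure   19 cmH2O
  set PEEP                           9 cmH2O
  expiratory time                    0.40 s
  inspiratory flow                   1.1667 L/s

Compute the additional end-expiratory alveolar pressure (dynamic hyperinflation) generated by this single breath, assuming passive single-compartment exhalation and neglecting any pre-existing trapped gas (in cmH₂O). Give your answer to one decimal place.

3.9

Vt = flow × Ti = 1.1667 L/s × 0.43 s × 1000 mL/L = 501.68 mL.
R = (PIP − Pplat)/V̇ = (29 − 19) / 1.1667 = 10.0/1.1667 = 8.571 cmH2O·s/L.
C = Vt/(Pplat − PEEP) = 501.68 / (19 − 9) = 501.68/10.0 = 50.168 mL/cmH2O.
τ = R × C = 8.571 × 0.05017 L/cmH2O = 0.43 s.
Fraction remaining = e^(−Te/τ) = e^(−0.40/0.43) = 0.3945; trapped volume = 501.68 × 0.3945 = 197.91 mL.
Additional alveolar pressure from trapping ≈ V_trapped / C = 197.91 / 50.168 = 3.945 cmH2O.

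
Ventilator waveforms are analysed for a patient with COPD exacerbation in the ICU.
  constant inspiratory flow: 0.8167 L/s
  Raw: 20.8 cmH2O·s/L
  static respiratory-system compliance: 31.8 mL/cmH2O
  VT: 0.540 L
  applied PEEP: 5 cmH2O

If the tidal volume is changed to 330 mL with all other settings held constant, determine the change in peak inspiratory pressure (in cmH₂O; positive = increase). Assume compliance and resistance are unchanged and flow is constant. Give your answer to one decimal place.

PIP = Vt/C + R·V̇ + PEEP (constant-flow equation of motion).
Only the elastic term changes: ΔPIP = ΔVt / C = (330 − 540) / 31.8 = -6.604 cmH2O.

-6.6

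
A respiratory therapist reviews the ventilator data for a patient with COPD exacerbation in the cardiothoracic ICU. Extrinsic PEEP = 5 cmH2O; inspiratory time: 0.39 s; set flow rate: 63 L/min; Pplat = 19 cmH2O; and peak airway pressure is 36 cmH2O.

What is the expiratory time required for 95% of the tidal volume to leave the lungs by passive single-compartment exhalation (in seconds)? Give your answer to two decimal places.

1.42

Flow: 63 L/min ÷ 60 = 1.05 L/s.
Vt = flow × Ti = 1.05 L/s × 0.39 s × 1000 mL/L = 409.5 mL.
R = (PIP − Pplat)/V̇ = (36 − 19) / 1.05 = 17.0/1.05 = 16.19 cmH2O·s/L.
C = Vt/(Pplat − PEEP) = 409.5 / (19 − 5) = 409.5/14.0 = 29.25 mL/cmH2O.
τ = R × C = 16.19 × 0.02925 L/cmH2O = 0.4736 s.
t = −τ·ln(1 − 0.95) = −0.4736·ln(0.05) = 1.419 s.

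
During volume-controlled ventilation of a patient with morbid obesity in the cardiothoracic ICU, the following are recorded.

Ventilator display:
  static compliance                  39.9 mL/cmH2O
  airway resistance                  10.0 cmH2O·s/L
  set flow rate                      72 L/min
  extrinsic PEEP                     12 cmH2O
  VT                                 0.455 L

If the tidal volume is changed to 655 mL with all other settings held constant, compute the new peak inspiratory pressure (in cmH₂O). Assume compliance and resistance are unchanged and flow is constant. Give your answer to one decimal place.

40.4

Flow: 72 L/min ÷ 60 = 1.2 L/s.
PIP = Vt/C + R·V̇ + PEEP (constant-flow equation of motion).
Only the elastic term changes: ΔPIP = ΔVt / C = (655 − 455) / 39.9 = 5.013 cmH2O.
Original PIP = 455/39.9 + 10.0×1.2 + 12 = 35.404 cmH2O; new PIP = 35.404 + (5.013) = 40.417 cmH2O.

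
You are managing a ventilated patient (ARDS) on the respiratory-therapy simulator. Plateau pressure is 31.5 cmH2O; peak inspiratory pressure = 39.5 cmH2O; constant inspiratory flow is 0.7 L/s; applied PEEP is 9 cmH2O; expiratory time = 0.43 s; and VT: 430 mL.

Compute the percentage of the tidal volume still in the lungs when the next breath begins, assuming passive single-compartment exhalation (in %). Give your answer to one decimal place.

14.0

R = (PIP − Pplat)/V̇ = (39.5 − 31.5) / 0.7 = 8.0/0.7 = 11.429 cmH2O·s/L.
C = Vt/(Pplat − PEEP) = 430.0 / (31.5 − 9) = 430.0/22.5 = 19.111 mL/cmH2O.
τ = R × C = 11.429 × 0.01911 L/cmH2O = 0.2184 s.
Fraction remaining at end-expiration = e^(−Te/τ) = e^(−0.43/0.2184) = 0.1396 → 13.96%.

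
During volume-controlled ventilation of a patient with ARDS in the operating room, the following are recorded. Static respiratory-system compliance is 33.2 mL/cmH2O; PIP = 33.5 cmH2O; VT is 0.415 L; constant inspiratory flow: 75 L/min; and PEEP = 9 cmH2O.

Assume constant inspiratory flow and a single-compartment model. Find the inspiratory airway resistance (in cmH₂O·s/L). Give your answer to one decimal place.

9.6

Flow: 75 L/min ÷ 60 = 1.25 L/s.
Equation of motion (constant flow): PIP = Vt/C + R·V̇ + PEEP.
R·V̇ = PIP − Vt/C − PEEP = 33.5 − 415/33.2 − 9 = 33.5 − 12.5 − 9 = 12.0 cmH2O.
R = 12.0 / 1.25 = 9.6 cmH2O·s/L.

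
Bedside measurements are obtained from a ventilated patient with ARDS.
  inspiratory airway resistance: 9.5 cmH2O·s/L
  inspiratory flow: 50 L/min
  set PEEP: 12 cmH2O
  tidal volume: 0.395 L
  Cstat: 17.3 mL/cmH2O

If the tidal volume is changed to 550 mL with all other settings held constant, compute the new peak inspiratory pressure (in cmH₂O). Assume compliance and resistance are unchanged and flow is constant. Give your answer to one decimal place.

51.7

Flow: 50 L/min ÷ 60 = 0.8333 L/s.
PIP = Vt/C + R·V̇ + PEEP (constant-flow equation of motion).
Only the elastic term changes: ΔPIP = ΔVt / C = (550 − 395) / 17.3 = 8.96 cmH2O.
Original PIP = 395/17.3 + 9.5×0.8333 + 12 = 42.749 cmH2O; new PIP = 42.749 + (8.96) = 51.709 cmH2O.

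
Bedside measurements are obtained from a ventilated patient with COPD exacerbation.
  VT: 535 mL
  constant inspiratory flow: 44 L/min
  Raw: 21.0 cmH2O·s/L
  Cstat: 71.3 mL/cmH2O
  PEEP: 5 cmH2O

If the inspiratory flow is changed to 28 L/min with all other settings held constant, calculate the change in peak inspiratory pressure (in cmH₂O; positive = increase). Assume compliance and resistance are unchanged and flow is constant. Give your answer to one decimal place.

-5.6

Flow: 44 L/min ÷ 60 = 0.7333 L/s.
New flow: 28 L/min ÷ 60 = 0.4667 L/s.
PIP = Vt/C + R·V̇ + PEEP (constant-flow equation of motion).
Only the resistive term changes: ΔPIP = R × ΔV̇ = 21.0 × (0.4667 − 0.7333) = 21.0 × -0.2666 = -5.599 cmH2O.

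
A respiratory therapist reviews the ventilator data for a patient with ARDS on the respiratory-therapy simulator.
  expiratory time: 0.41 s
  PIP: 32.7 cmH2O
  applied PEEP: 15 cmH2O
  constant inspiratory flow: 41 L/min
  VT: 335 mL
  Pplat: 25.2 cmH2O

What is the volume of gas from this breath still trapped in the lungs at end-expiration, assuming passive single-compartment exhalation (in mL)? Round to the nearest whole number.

Flow: 41 L/min ÷ 60 = 0.6833 L/s.
R = (PIP − Pplat)/V̇ = (32.7 − 25.2) / 0.6833 = 7.5/0.6833 = 10.976 cmH2O·s/L.
C = Vt/(Pplat − PEEP) = 335.0 / (25.2 − 15) = 335.0/10.2 = 32.843 mL/cmH2O.
τ = R × C = 10.976 × 0.03284 L/cmH2O = 0.3605 s.
Fraction remaining = e^(−Te/τ) = e^(−0.41/0.3605) = 0.3207.
Trapped volume = 335.0 × 0.3207 = 107.43 mL.

107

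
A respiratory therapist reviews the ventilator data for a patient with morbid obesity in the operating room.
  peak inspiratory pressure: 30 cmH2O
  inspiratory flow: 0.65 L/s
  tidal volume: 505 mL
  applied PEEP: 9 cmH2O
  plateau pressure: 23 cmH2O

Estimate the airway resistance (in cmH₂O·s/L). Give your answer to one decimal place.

Raw = (PIP − Pplat) / flow = (30 − 23) / 0.65 = 7.0 / 0.65 = 10.769 cmH2O·s/L.

10.8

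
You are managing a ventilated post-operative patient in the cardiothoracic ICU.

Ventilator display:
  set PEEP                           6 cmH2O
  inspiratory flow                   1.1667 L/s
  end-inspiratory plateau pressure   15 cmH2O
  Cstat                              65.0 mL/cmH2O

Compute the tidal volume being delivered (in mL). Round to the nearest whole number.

Vt = Cstat × (Pplat − PEEP) = 65.0 × (15 − 6) = 65.0 × 9.0 = 585.0 mL.

585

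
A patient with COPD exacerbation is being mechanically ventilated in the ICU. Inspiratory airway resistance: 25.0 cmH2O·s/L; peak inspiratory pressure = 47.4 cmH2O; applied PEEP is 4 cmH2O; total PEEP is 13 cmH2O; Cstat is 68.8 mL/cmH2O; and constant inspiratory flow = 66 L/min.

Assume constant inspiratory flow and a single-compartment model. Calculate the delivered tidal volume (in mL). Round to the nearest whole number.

475

Flow: 66 L/min ÷ 60 = 1.1 L/s.
Total PEEP = 13 cmH2O (set 4 + intrinsic 9); this is the baseline alveolar pressure.
Equation of motion (constant flow): PIP = Vt/C + R·V̇ + PEEP.
Vt/C = PIP − R·V̇ − PEEP = 47.4 − 27.5 − 13 = 6.9 cmH2O.
Vt = C × 6.9 = 68.8 × 6.9 = 474.72 mL.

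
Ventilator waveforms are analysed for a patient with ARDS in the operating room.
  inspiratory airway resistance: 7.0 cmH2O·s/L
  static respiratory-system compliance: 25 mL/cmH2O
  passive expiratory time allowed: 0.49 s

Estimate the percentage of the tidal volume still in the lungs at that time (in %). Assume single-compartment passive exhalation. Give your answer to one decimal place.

τ = R × C = 7.0 × 25 mL/cmH2O = 7.0 × 0.025 L/cmH2O = 0.175 s.
Passive exhalation: V(t)/V₀ = e^(−t/τ) = e^(−0.49/0.175) = 0.06081.
Fraction remaining = 0.06081 → 6.081%.

6.1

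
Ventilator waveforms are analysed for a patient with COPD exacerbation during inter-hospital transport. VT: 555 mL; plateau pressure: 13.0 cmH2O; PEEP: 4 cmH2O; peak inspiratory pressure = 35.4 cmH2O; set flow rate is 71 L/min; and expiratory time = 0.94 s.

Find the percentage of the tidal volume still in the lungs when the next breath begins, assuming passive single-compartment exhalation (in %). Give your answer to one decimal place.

44.7

Flow: 71 L/min ÷ 60 = 1.1833 L/s.
R = (PIP − Pplat)/V̇ = (35.4 − 13.0) / 1.1833 = 22.4/1.1833 = 18.93 cmH2O·s/L.
C = Vt/(Pplat − PEEP) = 555.0 / (13.0 − 4) = 555.0/9.0 = 61.667 mL/cmH2O.
τ = R × C = 18.93 × 0.06167 L/cmH2O = 1.167 s.
Fraction remaining at end-expiration = e^(−Te/τ) = e^(−0.94/1.167) = 0.4469 → 44.69%.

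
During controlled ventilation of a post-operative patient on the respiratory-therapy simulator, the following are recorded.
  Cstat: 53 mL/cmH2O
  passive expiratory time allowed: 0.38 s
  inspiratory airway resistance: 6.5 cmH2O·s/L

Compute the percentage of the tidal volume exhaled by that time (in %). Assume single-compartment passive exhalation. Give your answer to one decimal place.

τ = R × C = 6.5 × 53 mL/cmH2O = 6.5 × 0.053 L/cmH2O = 0.3445 s.
Passive exhalation: V(t)/V₀ = e^(−t/τ) = e^(−0.38/0.3445) = 0.3319.
Fraction exhaled = 1 − 0.3319 = 0.6681 → 66.81%.

66.8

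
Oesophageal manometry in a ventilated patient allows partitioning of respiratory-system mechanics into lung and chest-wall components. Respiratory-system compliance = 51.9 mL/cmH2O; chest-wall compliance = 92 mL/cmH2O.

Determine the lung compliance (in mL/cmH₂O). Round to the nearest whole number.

119

1/CL = 1/Crs − 1/Ccw.
1/CL = 1/51.9 − 1/92 = 0.008398.
CL = 119.08 mL/cmH2O.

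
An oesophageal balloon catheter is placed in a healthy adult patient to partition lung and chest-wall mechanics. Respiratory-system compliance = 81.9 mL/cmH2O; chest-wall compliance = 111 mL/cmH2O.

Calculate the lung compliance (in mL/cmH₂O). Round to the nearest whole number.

1/CL = 1/Crs − 1/Ccw.
1/CL = 1/81.9 − 1/111 = 0.003201.
CL = 312.4 mL/cmH2O.

312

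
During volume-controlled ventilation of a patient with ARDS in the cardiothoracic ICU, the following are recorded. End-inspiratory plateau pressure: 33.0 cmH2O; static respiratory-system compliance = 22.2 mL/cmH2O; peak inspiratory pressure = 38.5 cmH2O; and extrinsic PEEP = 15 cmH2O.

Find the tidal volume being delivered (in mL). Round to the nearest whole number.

Vt = Cstat × (Pplat − PEEP) = 22.2 × (33.0 − 15) = 22.2 × 18.0 = 399.6 mL.

400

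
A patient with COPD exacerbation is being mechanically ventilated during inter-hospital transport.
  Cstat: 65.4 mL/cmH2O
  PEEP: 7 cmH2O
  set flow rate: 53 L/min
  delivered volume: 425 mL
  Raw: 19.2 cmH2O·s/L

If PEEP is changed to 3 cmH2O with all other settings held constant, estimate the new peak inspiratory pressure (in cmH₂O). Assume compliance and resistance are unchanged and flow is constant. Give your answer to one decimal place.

Flow: 53 L/min ÷ 60 = 0.8833 L/s.
PIP = Vt/C + R·V̇ + PEEP (constant-flow equation of motion).
Only the baseline term changes: ΔPIP = ΔPEEP = 3 − 7 = -4.0 cmH2O.
Original PIP = 425/65.4 + 19.2×0.8833 + 7 = 30.458 cmH2O; new PIP = 30.458 + (-4.0) = 26.458 cmH2O.

26.5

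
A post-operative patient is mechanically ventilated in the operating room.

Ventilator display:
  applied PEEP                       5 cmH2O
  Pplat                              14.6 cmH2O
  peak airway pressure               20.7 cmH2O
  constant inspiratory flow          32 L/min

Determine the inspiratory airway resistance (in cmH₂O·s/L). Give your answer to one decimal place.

11.4

Flow: 32 L/min ÷ 60 = 0.5333 L/s.
Raw = (PIP − Pplat) / flow = (20.7 − 14.6) / 0.5333 = 6.1 / 0.5333 = 11.438 cmH2O·s/L.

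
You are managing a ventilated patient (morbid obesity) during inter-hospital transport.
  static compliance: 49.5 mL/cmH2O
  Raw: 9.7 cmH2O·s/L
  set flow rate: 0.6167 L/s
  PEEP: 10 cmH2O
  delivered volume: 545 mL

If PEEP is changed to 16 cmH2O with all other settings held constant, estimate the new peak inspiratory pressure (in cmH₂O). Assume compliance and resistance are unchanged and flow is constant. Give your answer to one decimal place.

PIP = Vt/C + R·V̇ + PEEP (constant-flow equation of motion).
Only the baseline term changes: ΔPIP = ΔPEEP = 16 − 10 = 6.0 cmH2O.
Original PIP = 545/49.5 + 9.7×0.6167 + 10 = 26.992 cmH2O; new PIP = 26.992 + (6.0) = 32.992 cmH2O.

33.0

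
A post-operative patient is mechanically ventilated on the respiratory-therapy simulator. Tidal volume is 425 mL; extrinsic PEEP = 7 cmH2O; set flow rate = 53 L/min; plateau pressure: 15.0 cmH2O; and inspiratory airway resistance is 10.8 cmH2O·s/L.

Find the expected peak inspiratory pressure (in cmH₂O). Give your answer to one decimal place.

Flow: 53 L/min ÷ 60 = 0.8833 L/s.
PIP = Pplat + Raw × flow = 15.0 + 10.8 × 0.8833 = 15.0 + 9.54 = 24.54 cmH2O.

24.5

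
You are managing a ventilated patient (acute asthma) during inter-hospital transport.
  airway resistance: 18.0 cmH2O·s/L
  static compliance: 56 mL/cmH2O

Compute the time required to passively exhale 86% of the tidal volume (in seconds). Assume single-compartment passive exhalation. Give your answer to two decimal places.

τ = R × C = 18.0 × 56 mL/cmH2O = 18.0 × 0.056 L/cmH2O = 1.008 s.
Exhaled fraction f = 1 − e^(−t/τ) → t = −τ·ln(1 − f) = −1.008·ln(0.14) = 1.982 s.

1.98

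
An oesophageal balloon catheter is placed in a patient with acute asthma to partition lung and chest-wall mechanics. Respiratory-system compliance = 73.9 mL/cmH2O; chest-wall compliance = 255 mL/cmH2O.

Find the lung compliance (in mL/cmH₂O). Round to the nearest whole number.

104

1/CL = 1/Crs − 1/Ccw.
1/CL = 1/73.9 − 1/255 = 0.00961.
CL = 104.06 mL/cmH2O.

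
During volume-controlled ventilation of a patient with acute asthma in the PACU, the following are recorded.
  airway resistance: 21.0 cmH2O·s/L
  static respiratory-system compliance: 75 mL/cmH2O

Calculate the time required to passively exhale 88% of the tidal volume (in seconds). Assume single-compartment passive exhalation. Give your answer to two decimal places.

3.34

τ = R × C = 21.0 × 75 mL/cmH2O = 21.0 × 0.075 L/cmH2O = 1.575 s.
Exhaled fraction f = 1 − e^(−t/τ) → t = −τ·ln(1 − f) = −1.575·ln(0.12) = 3.339 s.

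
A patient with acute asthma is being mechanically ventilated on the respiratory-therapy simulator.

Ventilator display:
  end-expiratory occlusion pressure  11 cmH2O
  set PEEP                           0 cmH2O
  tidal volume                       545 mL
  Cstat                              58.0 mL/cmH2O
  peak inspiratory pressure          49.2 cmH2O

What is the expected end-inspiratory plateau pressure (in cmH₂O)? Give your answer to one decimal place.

End-expiratory occlusion gives total PEEP = 11 cmH2O (intrinsic PEEP = 11 − 0 = 11). Use total PEEP for the elastic gradient.
Pplat = PEEPtotal + Vt / Cstat = 11 + 545 / 58.0 = 11 + 9.397 = 20.397 cmH2O.

20.4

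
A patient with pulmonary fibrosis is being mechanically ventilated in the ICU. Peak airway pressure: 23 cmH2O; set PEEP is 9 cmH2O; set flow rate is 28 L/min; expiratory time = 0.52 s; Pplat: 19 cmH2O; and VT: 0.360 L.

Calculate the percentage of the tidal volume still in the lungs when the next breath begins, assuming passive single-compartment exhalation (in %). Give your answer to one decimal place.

18.5

Flow: 28 L/min ÷ 60 = 0.4667 L/s.
R = (PIP − Pplat)/V̇ = (23 − 19) / 0.4667 = 4.0/0.4667 = 8.571 cmH2O·s/L.
C = Vt/(Pplat − PEEP) = 360.0 / (19 − 9) = 360.0/10.0 = 36.0 mL/cmH2O.
τ = R × C = 8.571 × 0.036 L/cmH2O = 0.3086 s.
Fraction remaining at end-expiration = e^(−Te/τ) = e^(−0.52/0.3086) = 0.1854 → 18.54%.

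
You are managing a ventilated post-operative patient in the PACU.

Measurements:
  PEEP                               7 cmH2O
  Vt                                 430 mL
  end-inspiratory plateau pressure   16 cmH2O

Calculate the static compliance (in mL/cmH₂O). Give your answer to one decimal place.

Cstat = Vt / (Pplat − PEEP) = 430 / (16 − 7) = 430 / 9.0 = 47.778 mL/cmH2O.

47.8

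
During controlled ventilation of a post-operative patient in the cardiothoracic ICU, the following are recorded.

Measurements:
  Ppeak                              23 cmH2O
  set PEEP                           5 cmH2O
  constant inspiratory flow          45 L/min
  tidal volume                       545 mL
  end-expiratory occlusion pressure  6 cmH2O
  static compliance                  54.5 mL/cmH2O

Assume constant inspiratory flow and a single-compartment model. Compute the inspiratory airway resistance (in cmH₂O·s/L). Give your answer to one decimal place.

9.3

Flow: 45 L/min ÷ 60 = 0.75 L/s.
Total PEEP = 6 cmH2O (set 5 + intrinsic 1); this is the baseline alveolar pressure.
Equation of motion (constant flow): PIP = Vt/C + R·V̇ + PEEP.
R·V̇ = PIP − Vt/C − PEEP = 23 − 545/54.5 − 6 = 23 − 10.0 − 6 = 7.0 cmH2O.
R = 7.0 / 0.75 = 9.333 cmH2O·s/L.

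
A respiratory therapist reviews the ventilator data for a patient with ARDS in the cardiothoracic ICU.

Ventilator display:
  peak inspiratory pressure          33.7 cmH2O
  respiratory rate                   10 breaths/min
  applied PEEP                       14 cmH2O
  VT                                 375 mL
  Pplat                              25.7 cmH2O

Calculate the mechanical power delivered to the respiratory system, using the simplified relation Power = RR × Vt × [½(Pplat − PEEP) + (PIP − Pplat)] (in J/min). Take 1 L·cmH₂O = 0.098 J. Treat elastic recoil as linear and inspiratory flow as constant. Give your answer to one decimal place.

5.1

Per-breath work = Vt × [½(Pplat−PEEP) + (PIP−Pplat)] = 0.375 × [0.5×11.7 + 8.0] = 0.375 × 13.85 = 5.194 L·cmH2O.
Power = 10 × 5.194 = 51.94 L·cmH2O/min.
× 0.098 J/(L·cmH2O) → 5.09 J/min.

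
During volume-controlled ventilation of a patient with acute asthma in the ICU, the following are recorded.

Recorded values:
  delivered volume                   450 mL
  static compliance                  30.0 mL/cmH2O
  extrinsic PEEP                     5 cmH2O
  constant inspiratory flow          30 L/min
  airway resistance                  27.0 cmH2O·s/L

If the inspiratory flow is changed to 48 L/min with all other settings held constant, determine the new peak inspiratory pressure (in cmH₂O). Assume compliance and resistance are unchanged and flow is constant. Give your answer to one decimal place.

Flow: 30 L/min ÷ 60 = 0.5 L/s.
New flow: 48 L/min ÷ 60 = 0.8 L/s.
PIP = Vt/C + R·V̇ + PEEP (constant-flow equation of motion).
Only the resistive term changes: ΔPIP = R × ΔV̇ = 27.0 × (0.8 − 0.5) = 27.0 × 0.3 = 8.1 cmH2O.
Original PIP = 450/30.0 + 27.0×0.5 + 5 = 33.5 cmH2O; new PIP = 33.5 + (8.1) = 41.6 cmH2O.

41.6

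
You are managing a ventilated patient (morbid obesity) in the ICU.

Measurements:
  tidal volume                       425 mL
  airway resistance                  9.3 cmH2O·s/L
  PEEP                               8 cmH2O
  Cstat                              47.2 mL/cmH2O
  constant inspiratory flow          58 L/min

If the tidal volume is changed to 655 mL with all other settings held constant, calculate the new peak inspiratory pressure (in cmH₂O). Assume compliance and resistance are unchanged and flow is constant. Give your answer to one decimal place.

Flow: 58 L/min ÷ 60 = 0.9667 L/s.
PIP = Vt/C + R·V̇ + PEEP (constant-flow equation of motion).
Only the elastic term changes: ΔPIP = ΔVt / C = (655 − 425) / 47.2 = 4.873 cmH2O.
Original PIP = 425/47.2 + 9.3×0.9667 + 8 = 25.995 cmH2O; new PIP = 25.995 + (4.873) = 30.868 cmH2O.

30.9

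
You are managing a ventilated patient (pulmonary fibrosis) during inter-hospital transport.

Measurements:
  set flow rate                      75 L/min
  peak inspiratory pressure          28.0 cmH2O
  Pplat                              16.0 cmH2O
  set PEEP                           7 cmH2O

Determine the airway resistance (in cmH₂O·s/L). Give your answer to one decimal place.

Flow: 75 L/min ÷ 60 = 1.25 L/s.
Raw = (PIP − Pplat) / flow = (28.0 − 16.0) / 1.25 = 12.0 / 1.25 = 9.6 cmH2O·s/L.

9.6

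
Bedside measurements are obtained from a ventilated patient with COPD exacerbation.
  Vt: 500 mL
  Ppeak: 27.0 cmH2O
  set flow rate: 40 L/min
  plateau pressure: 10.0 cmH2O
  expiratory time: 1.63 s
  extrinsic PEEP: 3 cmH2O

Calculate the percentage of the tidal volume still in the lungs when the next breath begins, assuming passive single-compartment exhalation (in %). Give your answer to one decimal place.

40.9

Flow: 40 L/min ÷ 60 = 0.6667 L/s.
R = (PIP − Pplat)/V̇ = (27.0 − 10.0) / 0.6667 = 17.0/0.6667 = 25.499 cmH2O·s/L.
C = Vt/(Pplat − PEEP) = 500.0 / (10.0 − 3) = 500.0/7.0 = 71.429 mL/cmH2O.
τ = R × C = 25.499 × 0.07143 L/cmH2O = 1.821 s.
Fraction remaining at end-expiration = e^(−Te/τ) = e^(−1.63/1.821) = 0.4086 → 40.86%.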